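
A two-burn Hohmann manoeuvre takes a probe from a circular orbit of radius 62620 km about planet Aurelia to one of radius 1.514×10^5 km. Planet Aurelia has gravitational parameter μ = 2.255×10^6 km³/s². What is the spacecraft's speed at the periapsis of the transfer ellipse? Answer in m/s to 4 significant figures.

v = 7138 m/s

Semi-major axis of the transfer orbit: a_t = (62620 + 1.514×10^5)/2 = 1.0701×10^5 km.
At periapsis, r = 62620 km.
Vis-viva: v = √[μ(2/r − 1/a_t)] = √[2.255×10^6 × (2/62620 − 1/1.0701×10^5)] = 7.138 km/s.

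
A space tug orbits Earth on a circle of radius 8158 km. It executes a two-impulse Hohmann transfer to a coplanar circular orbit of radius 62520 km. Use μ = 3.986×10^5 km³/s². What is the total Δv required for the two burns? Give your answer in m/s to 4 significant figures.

Δv = 3619 m/s

Transfer-ellipse semi-major axis a_t = (r₁ + r₂)/2 = (8158 + 62520)/2 = 35339 km.
At r₁ the circular-orbit speed is v₁ = √(μ/r₁) = 6.990 km/s.
Transfer-orbit speed at r₁ (vis-viva): v_p = √[μ(2/r₁ − 1/a_t)] = 9.297 km/s.
First burn Δv₁ = |v_p − v₁| = 2.307 km/s.
At r₂, v₂ = √(μ/r₂) = 2.525 km/s.
Transfer-orbit speed at r₂: v_a = √[μ(2/r₂ − 1/a_t)] = 1.213 km/s.
Second burn Δv₂ = |v₂ − v_a| = 1.312 km/s.
Δv = Δv₁ + Δv₂ = 2.307 + 1.312 = 3.619 km/s.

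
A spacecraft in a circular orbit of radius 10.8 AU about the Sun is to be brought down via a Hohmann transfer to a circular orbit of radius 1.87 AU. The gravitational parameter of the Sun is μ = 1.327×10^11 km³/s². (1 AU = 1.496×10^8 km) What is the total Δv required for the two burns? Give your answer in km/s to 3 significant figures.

Δv = 10.8 km/s

In km: r₁ = 10.8 × 1.496×10^8 = 1.61568×10^9 km; r₂ = 1.87 × 1.496×10^8 = 2.79752×10^8 km.
Semi-major axis of the transfer orbit: a_t = (1.61568×10^9 + 2.79752×10^8)/2 = 9.47716×10^8 km.
At r₁ the circular-orbit speed is v₁ = √(μ/r₁) = 9.063 km/s.
Transfer-orbit speed at r₁ (vis-viva equation): v_a = √[μ(2/r₁ − 1/a_t)] = 4.924 km/s.
First burn Δv₁ = |v_a − v₁| = 4.139 km/s.
At r₂, v₂ = √(μ/r₂) = 21.7795 km/s.
Transfer-orbit speed at r₂: v_p = √[μ(2/r₂ − 1/a_t)] = 28.4372 km/s.
Second burn Δv₂ = |v₂ − v_p| = 6.658 km/s.
Total Δv = Δv₁ + Δv₂ = 10.80 km/s.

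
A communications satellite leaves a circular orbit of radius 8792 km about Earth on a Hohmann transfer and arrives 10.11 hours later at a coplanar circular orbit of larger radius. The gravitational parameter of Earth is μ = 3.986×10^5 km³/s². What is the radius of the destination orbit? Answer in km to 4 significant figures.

Transfer time t = 10.11 hours = 36396 s, and t = π√(a_t³/μ).
So a_t = (μ t²/π²)^(1/3) = (3.986×10^5 × (36396)² / π²)^(1/3) = 37680 km.
Since a_t = (r₁ + r₂)/2, r₂ = 2a_t − r₁ = 2×37680 − 8792 = 66568 km.

r₂ = 66570 km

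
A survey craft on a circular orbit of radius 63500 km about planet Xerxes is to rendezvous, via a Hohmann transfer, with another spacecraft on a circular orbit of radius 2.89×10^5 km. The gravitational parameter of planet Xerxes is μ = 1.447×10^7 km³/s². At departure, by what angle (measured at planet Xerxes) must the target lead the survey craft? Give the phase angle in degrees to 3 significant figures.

φ = 94.3°

Transfer-ellipse semi-major axis a_t = (r₁ + r₂)/2 = (63500 + 2.890×10^5)/2 = 1.7625×10^5 km.
Transfer time t = π√(a_t³/μ) = 61110 s.
The target's mean motion on its circular orbit is ω₂ = √(μ/r₂³) = 2.4484×10^-5 rad/s.
Angle swept by the target during transfer: ω₂·t = 1.4962 rad = 85.73°.
The survey craft traverses 180° on the transfer ellipse, so the target must lead by 180° − 85.73° = 94.3°.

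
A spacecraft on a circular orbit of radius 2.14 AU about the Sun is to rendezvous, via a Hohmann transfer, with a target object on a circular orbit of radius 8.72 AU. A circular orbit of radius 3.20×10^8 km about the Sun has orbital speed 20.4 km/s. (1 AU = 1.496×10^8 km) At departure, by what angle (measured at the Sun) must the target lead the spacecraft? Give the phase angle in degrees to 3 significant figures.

φ = 91.6°

From the circular-orbit relation v² = μ/r at r = 3.20×10^8 km: μ = v²r = (20.4)² × 3.20×10^8 = 1.33171×10^11 km³/s².
In km: r₁ = 2.14 × 1.496×10^8 = 3.20144×10^8 km; r₂ = 8.72 × 1.496×10^8 = 1.304512×10^9 km.
Transfer-ellipse semi-major axis a_t = (r₁ + r₂)/2 = (3.20144×10^8 + 1.304512×10^9)/2 = 8.12328×10^8 km.
Transfer time t = π√(a_t³/μ) = 1.9931586×10^8 s.
Target angular speed ω₂ = √(μ/r₂³) = 7.7452072×10^-9 rad/s.
Angle swept by the target during transfer: ω₂·t = 1.5437426 rad = 88.4499°.
Arrival is 180° from departure on the ellipse, so φ = 180° − 88.4499° = 91.6°.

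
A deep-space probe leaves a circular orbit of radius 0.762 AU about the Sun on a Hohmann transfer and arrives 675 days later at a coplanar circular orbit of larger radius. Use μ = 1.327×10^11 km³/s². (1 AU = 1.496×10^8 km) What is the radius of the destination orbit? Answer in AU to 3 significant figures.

r₂ = 4.02 AU

In km: r₁ = 0.762 × 1.496×10^8 = 1.139952×10^8 km.
Transfer time t = 675 days = 5.832×10^7 s, and t = π√(a_t³/μ).
So a_t = (μ t²/π²)^(1/3) = (1.327×10^11 × (5.832×10^7)² / π²)^(1/3) = 3.5760×10^8 km.
Since a_t = (r₁ + r₂)/2, r₂ = 2a_t − r₁ = 2×3.5760×10^8 − 1.139952×10^8 = 6.012048×10^8 km.
In AU: r₂ = 6.012048×10^8 / 1.496×10^8 = 4.02 AU.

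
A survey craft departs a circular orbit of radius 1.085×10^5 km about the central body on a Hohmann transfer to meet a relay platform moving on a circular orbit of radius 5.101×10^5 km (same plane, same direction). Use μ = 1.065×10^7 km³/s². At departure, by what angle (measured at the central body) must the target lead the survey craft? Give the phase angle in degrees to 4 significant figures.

φ = 95.01°

Transfer-ellipse semi-major axis a_t = (r₁ + r₂)/2 = (1.085×10^5 + 5.101×10^5)/2 = 3.093×10^5 km.
Transfer time t = π√(a_t³/μ) = 1.6559×10^5 s.
Target angular speed ω₂ = √(μ/r₂³) = 8.9576×10^-6 rad/s.
Angle swept by the target during transfer: ω₂·t = 1.4833 rad = 84.99°.
Arrival is 180° from departure on the ellipse, so φ = 180° − 84.99° = 95.01°.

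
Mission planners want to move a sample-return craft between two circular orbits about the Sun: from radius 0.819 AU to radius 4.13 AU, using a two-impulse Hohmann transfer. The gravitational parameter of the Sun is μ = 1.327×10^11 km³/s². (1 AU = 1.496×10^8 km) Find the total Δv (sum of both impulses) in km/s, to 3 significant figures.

In km: r₁ = 0.819 × 1.496×10^8 = 1.225224×10^8 km; r₂ = 4.13 × 1.496×10^8 = 6.17848×10^8 km.
Transfer-ellipse semi-major axis a_t = (r₁ + r₂)/2 = (1.225224×10^8 + 6.17848×10^8)/2 = 3.701852×10^8 km.
At r₁ the circular-orbit speed is v₁ = √(μ/r₁) = 32.910 km/s.
Transfer-orbit speed at r₁ (vis-viva): v_p = √[μ(2/r₁ − 1/a_t)] = 42.517 km/s.
First burn Δv₁ = |v_p − v₁| = 9.607 km/s.
At r₂, v₂ = √(μ/r₂) = 14.655 km/s.
Transfer-orbit speed at r₂: v_a = √[μ(2/r₂ − 1/a_t)] = 8.4313 km/s.
Second burn Δv₂ = |v₂ − v_a| = 6.224 km/s.
Total Δv = Δv₁ + Δv₂ = 15.83 km/s.

Δv = 15.8 km/s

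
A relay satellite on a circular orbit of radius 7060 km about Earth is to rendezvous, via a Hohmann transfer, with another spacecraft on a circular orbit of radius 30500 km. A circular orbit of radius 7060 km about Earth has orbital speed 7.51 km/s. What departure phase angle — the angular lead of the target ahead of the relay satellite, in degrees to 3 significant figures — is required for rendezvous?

φ = 93.0°

From the circular-orbit relation v² = μ/r at r = 7060 km: μ = v²r = (7.51)² × 7060 = 3.98185×10^5 km³/s².
Transfer-ellipse semi-major axis a_t = (r₁ + r₂)/2 = (7060 + 30500)/2 = 18780 km.
The half-period of the transfer ellipse is t = π√(a_t³/μ) = 12810 s.
Target angular speed ω₂ = √(μ/r₂³) = 1.185×10^-4 rad/s.
Angle swept by the target during transfer: ω₂·t = 1.518 rad = 86.97°.
The relay satellite traverses 180° on the transfer ellipse, so the target must lead by 180° − 86.97° = 93.0°.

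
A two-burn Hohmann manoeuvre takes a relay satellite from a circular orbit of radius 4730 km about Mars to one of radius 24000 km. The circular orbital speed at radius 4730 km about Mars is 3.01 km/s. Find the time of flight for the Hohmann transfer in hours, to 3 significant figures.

t = 7.26 hours

From the circular-orbit relation v² = μ/r at r = 4730 km: μ = v²r = (3.01)² × 4730 = 42854.3 km³/s².
The Hohmann ellipse has a_t = (r₁ + r₂)/2 = 14365 km.
By Kepler's third law the transfer-orbit period is T = 2π√(a_t³/μ), so t = T/2 = 26130 s.
Converting: 26130 s ÷ 3600 s/hour = 7.26 hours.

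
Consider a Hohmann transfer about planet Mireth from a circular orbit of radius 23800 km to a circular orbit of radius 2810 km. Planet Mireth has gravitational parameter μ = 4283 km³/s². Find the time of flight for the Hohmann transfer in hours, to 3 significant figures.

t = 20.5 hours

The Hohmann ellipse has a_t = (r₁ + r₂)/2 = 13305 km.
Half the transfer-orbit period gives t = π√(a_t³/μ) = 73670 s.
Converting: 73670 s ÷ 3600 s/hour = 20.5 hours.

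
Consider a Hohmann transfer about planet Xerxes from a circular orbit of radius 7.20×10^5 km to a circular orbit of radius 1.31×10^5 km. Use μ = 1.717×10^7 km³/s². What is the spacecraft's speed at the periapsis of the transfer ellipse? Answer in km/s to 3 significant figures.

v = 14.9 km/s

The Hohmann ellipse has a_t = (r₁ + r₂)/2 = 4.255×10^5 km.
The periapsis of the transfer ellipse is at r = 1.310×10^5 km.
Applying v² = μ(2/r − 1/a_t): v = 14.89 km/s.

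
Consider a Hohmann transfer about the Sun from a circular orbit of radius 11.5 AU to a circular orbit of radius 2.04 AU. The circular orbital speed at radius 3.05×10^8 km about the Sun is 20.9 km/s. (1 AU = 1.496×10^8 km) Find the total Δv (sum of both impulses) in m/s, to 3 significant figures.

From the circular-orbit relation v² = μ/r at r = 3.05×10^8 km: μ = v²r = (20.9)² × 3.05×10^8 = 1.33227×10^11 km³/s².
In km: r₁ = 11.5 × 1.496×10^8 = 1.7204×10^9 km; r₂ = 2.04 × 1.496×10^8 = 3.05184×10^8 km.
The Hohmann ellipse has a_t = (r₁ + r₂)/2 = 1.012792×10^9 km.
At r₁ the circular-orbit speed is v₁ = √(μ/r₁) = 8.800 km/s.
Transfer-orbit speed at r₁ (v² = μ(2/r − 1/a)): v_a = √[μ(2/r₁ − 1/a_t)] = 4.831 km/s.
First burn Δv₁ = |v_a − v₁| = 3.969 km/s.
At r₂, v₂ = √(μ/r₂) = 20.8937 km/s.
Transfer-orbit speed at r₂: v_p = √[μ(2/r₂ − 1/a_t)] = 27.2314 km/s.
Second burn Δv₂ = |v₂ − v_p| = 6.338 km/s.
Total Δv = Δv₁ + Δv₂ = 10.31 km/s.

Δv = 10300 m/s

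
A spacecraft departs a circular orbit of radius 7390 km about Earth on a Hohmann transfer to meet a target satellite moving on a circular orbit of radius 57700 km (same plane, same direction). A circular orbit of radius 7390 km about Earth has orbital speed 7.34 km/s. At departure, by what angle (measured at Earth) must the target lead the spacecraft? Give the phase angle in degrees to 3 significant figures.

From the circular-orbit relation v² = μ/r at r = 7390 km: μ = v²r = (7.34)² × 7390 = 3.98141×10^5 km³/s².
The Hohmann ellipse has a_t = (r₁ + r₂)/2 = 32545 km.
The half-period of the transfer ellipse is t = π√(a_t³/μ) = 29230 s.
Target angular speed ω₂ = √(μ/r₂³) = 4.553×10^-5 rad/s.
Angle swept by the target during transfer: ω₂·t = 1.3308 rad = 76.25°.
Arrival is 180° from departure on the ellipse, so φ = 180° − 76.25° = 104°.

φ = 104°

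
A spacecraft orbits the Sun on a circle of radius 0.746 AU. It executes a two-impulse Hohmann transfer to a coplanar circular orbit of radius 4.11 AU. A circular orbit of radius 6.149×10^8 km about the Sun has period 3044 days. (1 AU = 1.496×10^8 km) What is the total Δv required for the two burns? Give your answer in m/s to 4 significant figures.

From Kepler's third law T² = 4π²r³/μ at r = 6.149×10^8 km, T = 3044 days = 3044 × 86400 s = 2.630016×10^8 s: μ = 4π²r³/T² = 1.32696×10^11 km³/s².
In km: r₁ = 0.746 × 1.496×10^8 = 1.116016×10^8 km; r₂ = 4.11 × 1.496×10^8 = 6.14856×10^8 km.
The Hohmann ellipse has a_t = (r₁ + r₂)/2 = 3.632288×10^8 km.
At r₁ the circular-orbit speed is v₁ = √(μ/r₁) = 34.48 km/s.
Transfer-orbit speed at r₁ (vis-viva equation): v_p = √[μ(2/r₁ − 1/a_t)] = 44.86 km/s.
First burn Δv₁ = |v_p − v₁| = 10.38 km/s.
At r₂, v₂ = √(μ/r₂) = 14.691 km/s.
Transfer-orbit speed at r₂: v_a = √[μ(2/r₂ − 1/a_t)] = 8.1430 km/s.
Second burn Δv₂ = |v₂ − v_a| = 6.548 km/s.
Δv = Δv₁ + Δv₂ = 10.38 + 6.548 = 16.93 km/s.

Δv = 16930 m/s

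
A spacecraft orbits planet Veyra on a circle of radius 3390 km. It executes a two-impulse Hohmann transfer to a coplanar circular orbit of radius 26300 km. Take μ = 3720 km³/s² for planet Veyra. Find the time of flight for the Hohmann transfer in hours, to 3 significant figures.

t = 25.9 hours

Transfer-ellipse semi-major axis a_t = (r₁ + r₂)/2 = (3390 + 26300)/2 = 14845 km.
Transfer time t = π√(a_t³/μ) = π√((14845)³ / 3720) = 93160 s.
Converting: 93160 s ÷ 3600 s/hour = 25.9 hours.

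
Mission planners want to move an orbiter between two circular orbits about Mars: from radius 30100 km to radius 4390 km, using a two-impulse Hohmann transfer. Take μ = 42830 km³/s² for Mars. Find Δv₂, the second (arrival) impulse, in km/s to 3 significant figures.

The Hohmann ellipse has a_t = (r₁ + r₂)/2 = 17245 km.
On the circular orbit at r = 4390 km, v_c = √(μ/r) = 3.124 km/s.
Vis-viva on the transfer ellipse at r = 4390 km gives v_t = √[μ(2/r − 1/a_t)] = 4.127 km/s.
Δv₂ = |v_t − v_c| = |4.127 − 3.124| = 1.003 km/s.

Δv₂ = 1.00 km/s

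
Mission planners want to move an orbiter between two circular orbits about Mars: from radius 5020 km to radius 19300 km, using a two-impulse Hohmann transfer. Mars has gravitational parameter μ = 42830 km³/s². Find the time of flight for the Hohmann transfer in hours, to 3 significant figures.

t = 5.65 hours

The Hohmann ellipse has a_t = (r₁ + r₂)/2 = 12160 km.
By Kepler's third law the transfer-orbit period is T = 2π√(a_t³/μ), so t = T/2 = 20355 s.
Converting: 20355 s ÷ 3600 s/hour = 5.65 hours.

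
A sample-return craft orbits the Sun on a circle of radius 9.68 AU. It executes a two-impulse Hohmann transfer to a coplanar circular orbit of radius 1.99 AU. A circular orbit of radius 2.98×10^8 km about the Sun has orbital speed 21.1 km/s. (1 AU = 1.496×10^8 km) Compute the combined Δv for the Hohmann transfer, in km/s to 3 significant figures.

From the circular-orbit relation v² = μ/r at r = 2.98×10^8 km: μ = v²r = (21.1)² × 2.98×10^8 = 1.32673×10^11 km³/s².
In km: r₁ = 9.68 × 1.496×10^8 = 1.448128×10^9 km; r₂ = 1.99 × 1.496×10^8 = 2.97704×10^8 km.
Transfer-ellipse semi-major axis a_t = (r₁ + r₂)/2 = (1.448128×10^9 + 2.97704×10^8)/2 = 8.72916×10^8 km.
Circular speed at r₁: v₁ = √(μ/r₁) = √(1.32673×10^11/1.448128×10^9) = 9.572 km/s.
Transfer-orbit speed at r₁ (vis-viva equation): v_a = √[μ(2/r₁ − 1/a_t)] = 5.590 km/s.
First burn Δv₁ = |v_a − v₁| = 3.982 km/s.
At r₂, v₂ = √(μ/r₂) = 21.11 km/s.
Transfer-orbit speed at r₂: v_p = √[μ(2/r₂ − 1/a_t)] = 27.19 km/s.
Second burn Δv₂ = |v₂ − v_p| = 6.080 km/s.
Δv = Δv₁ + Δv₂ = 3.982 + 6.080 = 10.06 km/s.

Δv = 10.1 km/s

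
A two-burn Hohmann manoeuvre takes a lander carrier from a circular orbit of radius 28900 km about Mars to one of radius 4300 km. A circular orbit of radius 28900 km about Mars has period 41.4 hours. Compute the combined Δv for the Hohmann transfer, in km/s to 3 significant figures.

Δv = 1.61 km/s

From Kepler's third law T² = 4π²r³/μ at r = 28900 km, T = 41.4 hours = 41.4 × 3600 s = 1.4904×10^5 s: μ = 4π²r³/T² = 42899.0 km³/s².
Transfer-ellipse semi-major axis a_t = (r₁ + r₂)/2 = (28900 + 4300)/2 = 16600 km.
Circular speed at r₁: v₁ = √(μ/r₁) = √(42899.0/28900) = 1.2184 km/s.
Transfer-orbit speed at r₁ (vis-viva): v_a = √[μ(2/r₁ − 1/a_t)] = 0.62009 km/s.
First burn Δv₁ = |v_a − v₁| = 0.5983 km/s.
Circular speed at r₂: v₂ = √(μ/r₂) = 3.159 km/s.
Transfer-orbit speed at r₂: v_p = √[μ(2/r₂ − 1/a_t)] = 4.168 km/s.
Second burn Δv₂ = |v₂ − v_p| = 1.009 km/s.
Total Δv = Δv₁ + Δv₂ = 1.607 km/s.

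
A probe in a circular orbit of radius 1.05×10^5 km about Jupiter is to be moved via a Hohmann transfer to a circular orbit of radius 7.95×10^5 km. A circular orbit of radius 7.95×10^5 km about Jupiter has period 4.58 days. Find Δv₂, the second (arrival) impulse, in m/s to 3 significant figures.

From Kepler's third law T² = 4π²r³/μ at r = 7.95×10^5 km, T = 4.58 days = 4.58 × 86400 s = 3.95712×10^5 s: μ = 4π²r³/T² = 1.26678×10^8 km³/s².
Semi-major axis of the transfer orbit: a_t = (1.050×10^5 + 7.950×10^5)/2 = 4.500×10^5 km.
Circular speed at r = 7.950×10^5 km: v_c = √(μ/r) = 12.6232 km/s.
Transfer-orbit speed at the same r (vis-viva, a = a_t): v_t = √[μ(2/r − 1/a_t)] = 6.09756 km/s.
Δv₂ = |v_t − v_c| = |6.09756 − 12.6232| = 6.526 km/s.

Δv₂ = 6530 m/s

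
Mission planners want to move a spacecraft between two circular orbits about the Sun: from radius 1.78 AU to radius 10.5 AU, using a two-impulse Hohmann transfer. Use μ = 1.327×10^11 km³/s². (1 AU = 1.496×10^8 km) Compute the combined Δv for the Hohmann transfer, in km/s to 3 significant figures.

Δv = 11.1 km/s

In km: r₁ = 1.78 × 1.496×10^8 = 2.66288×10^8 km; r₂ = 10.5 × 1.496×10^8 = 1.5708×10^9 km.
The Hohmann ellipse has a_t = (r₁ + r₂)/2 = 9.18544×10^8 km.
At r₁ the circular-orbit speed is v₁ = √(μ/r₁) = 22.323 km/s.
On the transfer ellipse at r₁, vis-viva gives v_p = √[μ(2/r₁ − 1/a_t)] = 29.192 km/s.
First burn Δv₁ = |v_p − v₁| = 6.869 km/s.
Circular speed at r₂: v₂ = √(μ/r₂) = 9.191 km/s.
Transfer-orbit speed at r₂: v_a = √[μ(2/r₂ − 1/a_t)] = 4.949 km/s.
Second burn Δv₂ = |v₂ − v_a| = 4.242 km/s.
Total Δv = Δv₁ + Δv₂ = 11.11 km/s.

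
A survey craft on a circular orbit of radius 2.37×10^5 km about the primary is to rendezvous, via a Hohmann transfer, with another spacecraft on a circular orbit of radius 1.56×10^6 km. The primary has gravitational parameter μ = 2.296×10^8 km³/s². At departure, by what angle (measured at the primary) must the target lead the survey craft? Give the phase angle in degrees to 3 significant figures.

Transfer-ellipse semi-major axis a_t = (r₁ + r₂)/2 = (2.370×10^5 + 1.560×10^6)/2 = 8.985×10^5 km.
The half-period of the transfer ellipse is t = π√(a_t³/μ) = 1.7658×10^5 s.
Target angular speed ω₂ = √(μ/r₂³) = 7.7768×10^-6 rad/s.
Angle swept by the target during transfer: ω₂·t = 1.3732 rad = 78.68°.
Arrival is 180° from departure on the ellipse, so φ = 180° − 78.68° = 101°.

φ = 101°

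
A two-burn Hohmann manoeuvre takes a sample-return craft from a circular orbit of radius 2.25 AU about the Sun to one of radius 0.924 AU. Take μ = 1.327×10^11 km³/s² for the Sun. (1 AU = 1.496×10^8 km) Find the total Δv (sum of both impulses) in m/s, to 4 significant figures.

In km: r₁ = 2.25 × 1.496×10^8 = 3.366×10^8 km; r₂ = 0.924 × 1.496×10^8 = 1.382304×10^8 km.
The Hohmann ellipse has a_t = (r₁ + r₂)/2 = 2.374152×10^8 km.
Circular speed at r₁: v₁ = √(μ/r₁) = √(1.327×10^11/3.366×10^8) = 19.855 km/s.
On the transfer ellipse at r₁, vis-viva equation gives v_a = √[μ(2/r₁ − 1/a_t)] = 15.150 km/s.
First burn Δv₁ = |v_a − v₁| = 4.705 km/s.
At r₂, v₂ = √(μ/r₂) = 30.9837 km/s.
Transfer-orbit speed at r₂: v_p = √[μ(2/r₂ − 1/a_t)] = 36.8924 km/s.
Second burn Δv₂ = |v₂ − v_p| = 5.909 km/s.
Δv = Δv₁ + Δv₂ = 4.705 + 5.909 = 10.61 km/s.

Δv = 10610 m/s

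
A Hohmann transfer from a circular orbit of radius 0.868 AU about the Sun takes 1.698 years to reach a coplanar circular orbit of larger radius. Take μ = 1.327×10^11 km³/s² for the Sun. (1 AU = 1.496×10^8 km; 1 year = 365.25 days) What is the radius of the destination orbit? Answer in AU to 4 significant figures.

r₂ = 3.650 AU

In km: r₁ = 0.868 × 1.496×10^8 = 1.298528×10^8 km.
Transfer time t = 1.698 years × 365.25 × 86400 s = 5.35848048×10^7 s, and t = π√(a_t³/μ).
So a_t = (μ t²/π²)^(1/3) = (1.327×10^11 × (5.35848048×10^7)² / π²)^(1/3) = 3.3798×10^8 km.
Since a_t = (r₁ + r₂)/2, r₂ = 2a_t − r₁ = 2×3.3798×10^8 − 1.298528×10^8 = 5.461072×10^8 km.
In AU: r₂ = 5.461072×10^8 / 1.496×10^8 = 3.650 AU.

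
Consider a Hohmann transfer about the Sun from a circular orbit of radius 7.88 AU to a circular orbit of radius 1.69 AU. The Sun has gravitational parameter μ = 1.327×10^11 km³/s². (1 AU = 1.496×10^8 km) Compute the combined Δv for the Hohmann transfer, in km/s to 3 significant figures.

In km: r₁ = 7.88 × 1.496×10^8 = 1.178848×10^9 km; r₂ = 1.69 × 1.496×10^8 = 2.52824×10^8 km.
The Hohmann ellipse has a_t = (r₁ + r₂)/2 = 7.15836×10^8 km.
At r₁ the circular-orbit speed is v₁ = √(μ/r₁) = 10.6098 km/s.
On the transfer ellipse at r₁, vis-viva gives v_a = √[μ(2/r₁ − 1/a_t)] = 6.30535 km/s.
First burn Δv₁ = |v_a − v₁| = 4.304 km/s.
Circular speed at r₂: v₂ = √(μ/r₂) = 22.91 km/s.
Transfer-orbit speed at r₂: v_p = √[μ(2/r₂ − 1/a_t)] = 29.40 km/s.
Second burn Δv₂ = |v₂ − v_p| = 6.490 km/s.
Δv = Δv₁ + Δv₂ = 4.304 + 6.490 = 10.79 km/s.

Δv = 10.8 km/s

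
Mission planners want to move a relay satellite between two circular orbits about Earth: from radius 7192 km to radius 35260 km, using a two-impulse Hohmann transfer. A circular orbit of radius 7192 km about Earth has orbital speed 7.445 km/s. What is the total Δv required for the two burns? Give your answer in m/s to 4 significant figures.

Δv = 3556 m/s

From the circular-orbit relation v² = μ/r at r = 7192 km: μ = v²r = (7.445)² × 7192 = 3.98638×10^5 km³/s².
Semi-major axis of the transfer orbit: a_t = (7192 + 35260)/2 = 21226 km.
Circular speed at r₁: v₁ = √(μ/r₁) = √(3.98638×10^5/7192) = 7.445 km/s.
Transfer-orbit speed at r₁ (vis-viva equation): v_p = √[μ(2/r₁ − 1/a_t)] = 9.596 km/s.
First burn Δv₁ = |v_p − v₁| = 2.151 km/s.
At r₂, v₂ = √(μ/r₂) = 3.362 km/s.
Transfer-orbit speed at r₂: v_a = √[μ(2/r₂ − 1/a_t)] = 1.957 km/s.
Second burn Δv₂ = |v₂ − v_a| = 1.405 km/s.
Total Δv = Δv₁ + Δv₂ = 3.556 km/s.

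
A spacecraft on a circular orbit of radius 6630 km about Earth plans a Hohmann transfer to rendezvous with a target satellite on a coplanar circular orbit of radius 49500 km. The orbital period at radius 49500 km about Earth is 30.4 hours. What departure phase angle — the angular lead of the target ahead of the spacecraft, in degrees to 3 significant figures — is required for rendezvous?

φ = 103°

From Kepler's third law T² = 4π²r³/μ at r = 49500 km, T = 30.4 hours = 30.4 × 3600 s = 1.0944×10^5 s: μ = 4π²r³/T² = 3.99782×10^5 km³/s².
The Hohmann ellipse has a_t = (r₁ + r₂)/2 = 28065 km.
The half-period of the transfer ellipse is t = π√(a_t³/μ) = 23360.7 s.
Target angular speed ω₂ = √(μ/r₂³) = 5.74121×10^-5 rad/s.
Angle swept by the target during transfer: ω₂·t = 1.34119 rad = 76.84°.
Arrival is 180° from departure on the ellipse, so φ = 180° − 76.84° = 103°.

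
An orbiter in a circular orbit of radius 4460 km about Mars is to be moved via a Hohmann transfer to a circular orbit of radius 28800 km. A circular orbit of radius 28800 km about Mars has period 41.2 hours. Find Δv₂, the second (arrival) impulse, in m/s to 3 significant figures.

From Kepler's third law T² = 4π²r³/μ at r = 28800 km, T = 41.2 hours = 41.2 × 3600 s = 1.4832×10^5 s: μ = 4π²r³/T² = 42868.4 km³/s².
The Hohmann ellipse has a_t = (r₁ + r₂)/2 = 16630 km.
On the circular orbit at r = 28800 km, v_c = √(μ/r) = 1.220 km/s.
Vis-viva on the transfer ellipse at r = 28800 km gives v_t = √[μ(2/r − 1/a_t)] = 0.6318 km/s.
Δv₂ = |v_t − v_c| = |0.6318 − 1.220| = 0.5882 km/s.

Δv₂ = 588 m/s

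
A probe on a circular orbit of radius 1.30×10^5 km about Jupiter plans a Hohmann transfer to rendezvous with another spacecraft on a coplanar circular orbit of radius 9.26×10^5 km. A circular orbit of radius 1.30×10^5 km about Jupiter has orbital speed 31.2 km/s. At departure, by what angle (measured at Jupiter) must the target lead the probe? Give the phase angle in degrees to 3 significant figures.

From the circular-orbit relation v² = μ/r at r = 1.30×10^5 km: μ = v²r = (31.2)² × 1.30×10^5 = 1.26547×10^8 km³/s².
Transfer-ellipse semi-major axis a_t = (r₁ + r₂)/2 = (1.300×10^5 + 9.260×10^5)/2 = 5.280×10^5 km.
The half-period of the transfer ellipse is t = π√(a_t³/μ) = 1.07146×10^5 s.
The target's mean motion on its circular orbit is ω₂ = √(μ/r₂³) = 1.26244×10^-5 rad/s.
Angle swept by the target during transfer: ω₂·t = 1.35265 rad = 77.501°.
The probe traverses 180° on the transfer ellipse, so the target must lead by 180° − 77.501° = 102°.

φ = 102°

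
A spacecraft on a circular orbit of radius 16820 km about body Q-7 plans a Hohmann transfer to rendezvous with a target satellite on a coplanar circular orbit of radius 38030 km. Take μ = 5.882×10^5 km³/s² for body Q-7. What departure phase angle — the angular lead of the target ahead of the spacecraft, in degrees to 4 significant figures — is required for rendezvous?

φ = 69.77°

The Hohmann ellipse has a_t = (r₁ + r₂)/2 = 27425 km.
Transfer time t = π√(a_t³/μ) = 18604.0 s.
The target's mean motion on its circular orbit is ω₂ = √(μ/r₂³) = 1.03412×10^-4 rad/s.
Angle swept by the target during transfer: ω₂·t = 1.9239 rad = 110.23°.
Arrival is 180° from departure on the ellipse, so φ = 180° − 110.23° = 69.77°.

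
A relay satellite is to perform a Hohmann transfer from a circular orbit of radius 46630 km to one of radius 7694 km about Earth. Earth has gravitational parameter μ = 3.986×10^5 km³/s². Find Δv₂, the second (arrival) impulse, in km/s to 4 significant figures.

Semi-major axis of the transfer orbit: a_t = (46630 + 7694)/2 = 27162 km.
On the circular orbit at r = 7694 km, v_c = √(μ/r) = 7.198 km/s.
Vis-viva on the transfer ellipse at r = 7694 km gives v_t = √[μ(2/r − 1/a_t)] = 9.431 km/s.
Δv₂ = |v_t − v_c| = |9.431 − 7.198| = 2.233 km/s.

Δv₂ = 2.233 km/s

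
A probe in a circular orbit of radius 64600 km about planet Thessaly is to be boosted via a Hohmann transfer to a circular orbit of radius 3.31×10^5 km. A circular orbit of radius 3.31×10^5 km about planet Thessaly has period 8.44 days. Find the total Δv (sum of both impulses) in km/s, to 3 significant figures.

From Kepler's third law T² = 4π²r³/μ at r = 3.31×10^5 km, T = 8.44 days = 8.44 × 86400 s = 7.29216×10^5 s: μ = 4π²r³/T² = 2.69235×10^6 km³/s².
The Hohmann ellipse has a_t = (r₁ + r₂)/2 = 1.978×10^5 km.
At r₁ the circular-orbit speed is v₁ = √(μ/r₁) = 6.45579 km/s.
On the transfer ellipse at r₁, vis-viva equation gives v_p = √[μ(2/r₁ − 1/a_t)] = 8.35123 km/s.
First burn Δv₁ = |v_p − v₁| = 1.89544 km/s.
Circular speed at r₂: v₂ = √(μ/r₂) = 2.852014 km/s.
Transfer-orbit speed at r₂: v_a = √[μ(2/r₂ − 1/a_t)] = 1.629877 km/s.
Second burn Δv₂ = |v₂ − v_a| = 1.22214 km/s.
Δv = Δv₁ + Δv₂ = 1.89544 + 1.22214 = 3.118 km/s.

Δv = 3.12 km/s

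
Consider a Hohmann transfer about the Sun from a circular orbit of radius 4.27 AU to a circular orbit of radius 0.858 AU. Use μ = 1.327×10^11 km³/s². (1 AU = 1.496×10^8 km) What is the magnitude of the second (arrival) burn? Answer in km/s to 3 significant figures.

Δv₂ = 9.34 km/s

In km: r₁ = 4.27 × 1.496×10^8 = 6.38792×10^8 km; r₂ = 0.858 × 1.496×10^8 = 1.283568×10^8 km.
Transfer-ellipse semi-major axis a_t = (r₁ + r₂)/2 = (6.38792×10^8 + 1.283568×10^8)/2 = 3.835744×10^8 km.
Circular speed at r = 1.283568×10^8 km: v_c = √(μ/r) = 32.15 km/s.
Transfer-orbit speed at the same r (vis-viva, a = a_t): v_t = √[μ(2/r − 1/a_t)] = 41.49 km/s.
Δv₂ = |v_t − v_c| = |41.49 − 32.15| = 9.340 km/s.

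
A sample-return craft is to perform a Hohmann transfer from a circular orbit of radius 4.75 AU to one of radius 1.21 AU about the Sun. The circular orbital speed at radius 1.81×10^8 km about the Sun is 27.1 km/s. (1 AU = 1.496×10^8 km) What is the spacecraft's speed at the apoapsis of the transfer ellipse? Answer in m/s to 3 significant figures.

From the circular-orbit relation v² = μ/r at r = 1.81×10^8 km: μ = v²r = (27.1)² × 1.81×10^8 = 1.32928×10^11 km³/s².
In km: r₁ = 4.75 × 1.496×10^8 = 7.106×10^8 km; r₂ = 1.21 × 1.496×10^8 = 1.81016×10^8 km.
Semi-major axis of the transfer orbit: a_t = (7.106×10^8 + 1.81016×10^8)/2 = 4.45808×10^8 km.
At apoapsis, r = 7.106×10^8 km.
Applying v² = μ(2/r − 1/a_t): v = 8.715 km/s.

v = 8720 m/s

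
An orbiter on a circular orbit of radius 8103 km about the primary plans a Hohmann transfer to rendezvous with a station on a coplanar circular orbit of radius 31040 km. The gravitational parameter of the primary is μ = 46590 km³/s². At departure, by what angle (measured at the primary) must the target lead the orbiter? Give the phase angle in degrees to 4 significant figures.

The Hohmann ellipse has a_t = (r₁ + r₂)/2 = 19571.5 km.
Transfer time t = π√(a_t³/μ) = 39850 s.
Target angular speed ω₂ = √(μ/r₂³) = 3.947×10^-5 rad/s.
Angle swept by the target during transfer: ω₂·t = 1.5729 rad = 90.12°.
Arrival is 180° from departure on the ellipse, so φ = 180° − 90.12° = 89.88°.

φ = 89.88°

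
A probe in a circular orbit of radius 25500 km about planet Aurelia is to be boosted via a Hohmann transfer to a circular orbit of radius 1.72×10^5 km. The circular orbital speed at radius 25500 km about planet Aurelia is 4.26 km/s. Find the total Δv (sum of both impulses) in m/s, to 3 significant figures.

From the circular-orbit relation v² = μ/r at r = 25500 km: μ = v²r = (4.26)² × 25500 = 4.62764×10^5 km³/s².
The Hohmann ellipse has a_t = (r₁ + r₂)/2 = 98750 km.
Circular speed at r₁: v₁ = √(μ/r₁) = √(4.62764×10^5/25500) = 4.260 km/s.
Transfer-orbit speed at r₁ (vis-viva): v_p = √[μ(2/r₁ − 1/a_t)] = 5.622 km/s.
First burn Δv₁ = |v_p − v₁| = 1.362 km/s.
At r₂, v₂ = √(μ/r₂) = 1.64027 km/s.
Transfer-orbit speed at r₂: v_a = √[μ(2/r₂ − 1/a_t)] = 0.833522 km/s.
Second burn Δv₂ = |v₂ − v_a| = 0.8067 km/s.
Total Δv = Δv₁ + Δv₂ = 2.169 km/s.

Δv = 2170 m/s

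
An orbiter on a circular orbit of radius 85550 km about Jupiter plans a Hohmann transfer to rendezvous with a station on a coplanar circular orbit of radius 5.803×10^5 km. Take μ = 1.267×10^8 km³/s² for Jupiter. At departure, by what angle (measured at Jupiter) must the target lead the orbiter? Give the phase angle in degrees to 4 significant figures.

The Hohmann ellipse has a_t = (r₁ + r₂)/2 = 3.32925×10^5 km.
The half-period of the transfer ellipse is t = π√(a_t³/μ) = 53614 s.
Target angular speed ω₂ = √(μ/r₂³) = 2.5463×10^-5 rad/s.
Angle swept by the target during transfer: ω₂·t = 1.3652 rad = 78.22°.
Arrival is 180° from departure on the ellipse, so φ = 180° − 78.22° = 101.8°.

φ = 101.8°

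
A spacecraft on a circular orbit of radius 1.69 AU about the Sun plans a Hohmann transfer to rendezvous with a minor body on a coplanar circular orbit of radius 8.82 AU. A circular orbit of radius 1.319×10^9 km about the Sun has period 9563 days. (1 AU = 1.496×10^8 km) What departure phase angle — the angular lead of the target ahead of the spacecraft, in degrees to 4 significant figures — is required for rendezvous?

From Kepler's third law T² = 4π²r³/μ at r = 1.319×10^9 km, T = 9563 days = 9563 × 86400 s = 8.262432×10^8 s: μ = 4π²r³/T² = 1.32702×10^11 km³/s².
In km: r₁ = 1.69 × 1.496×10^8 = 2.52824×10^8 km; r₂ = 8.82 × 1.496×10^8 = 1.319472×10^9 km.
The Hohmann ellipse has a_t = (r₁ + r₂)/2 = 7.86148×10^8 km.
The half-period of the transfer ellipse is t = π√(a_t³/μ) = 1.901×10^8 s.
The target's mean motion on its circular orbit is ω₂ = √(μ/r₂³) = 7.600×10^-9 rad/s.
Angle swept by the target during transfer: ω₂·t = 1.4448 rad = 82.78°.
The spacecraft traverses 180° on the transfer ellipse, so the target must lead by 180° − 82.78° = 97.22°.

φ = 97.22°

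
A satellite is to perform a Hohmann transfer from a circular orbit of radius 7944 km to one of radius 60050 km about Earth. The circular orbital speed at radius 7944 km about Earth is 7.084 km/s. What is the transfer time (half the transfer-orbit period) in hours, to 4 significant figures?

t = 8.664 hours

From the circular-orbit relation v² = μ/r at r = 7944 km: μ = v²r = (7.084)² × 7944 = 3.98654×10^5 km³/s².
The Hohmann ellipse has a_t = (r₁ + r₂)/2 = 33997 km.
Transfer time t = π√(a_t³/μ) = π√((33997)³ / 3.98654×10^5) = 31190 s.
Converting: 31190 s ÷ 3600 s/hour = 8.664 hours.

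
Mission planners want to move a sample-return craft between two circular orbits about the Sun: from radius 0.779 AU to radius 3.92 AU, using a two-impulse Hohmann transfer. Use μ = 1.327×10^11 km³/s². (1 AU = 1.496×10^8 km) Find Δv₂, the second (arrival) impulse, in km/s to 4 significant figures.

Δv₂ = 6.381 km/s

In km: r₁ = 0.779 × 1.496×10^8 = 1.165384×10^8 km; r₂ = 3.92 × 1.496×10^8 = 5.86432×10^8 km.
The Hohmann ellipse has a_t = (r₁ + r₂)/2 = 3.514852×10^8 km.
Circular speed at r = 5.86432×10^8 km: v_c = √(μ/r) = 15.043 km/s.
Vis-viva on the transfer ellipse at r = 5.86432×10^8 km gives v_t = √[μ(2/r − 1/a_t)] = 8.6618 km/s.
Δv₂ = |v_t − v_c| = |8.6618 − 15.043| = 6.381 km/s.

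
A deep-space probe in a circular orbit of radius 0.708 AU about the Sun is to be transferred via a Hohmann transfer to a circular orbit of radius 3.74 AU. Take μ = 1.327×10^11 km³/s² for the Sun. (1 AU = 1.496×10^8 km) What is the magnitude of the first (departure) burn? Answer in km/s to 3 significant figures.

Δv₁ = 10.5 km/s

In km: r₁ = 0.708 × 1.496×10^8 = 1.059168×10^8 km; r₂ = 3.74 × 1.496×10^8 = 5.59504×10^8 km.
Semi-major axis of the transfer orbit: a_t = (1.059168×10^8 + 5.59504×10^8)/2 = 3.327104×10^8 km.
Circular speed at r = 1.059168×10^8 km: v_c = √(μ/r) = 35.39591 km/s.
Vis-viva on the transfer ellipse at r = 1.059168×10^8 km gives v_t = √[μ(2/r − 1/a_t)] = 45.90093 km/s.
Δv₁ = |v_t − v_c| = |45.90093 − 35.39591| = 10.51 km/s.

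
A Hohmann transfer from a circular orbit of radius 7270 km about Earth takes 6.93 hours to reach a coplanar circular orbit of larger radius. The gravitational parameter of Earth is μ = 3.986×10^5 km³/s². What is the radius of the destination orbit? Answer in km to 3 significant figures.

r₂ = 51300 km

Transfer time t = 6.93 hours = 24948 s, and t = π√(a_t³/μ).
So a_t = (μ t²/π²)^(1/3) = (3.986×10^5 × (24948)² / π²)^(1/3) = 29293 km.
Since a_t = (r₁ + r₂)/2, r₂ = 2a_t − r₁ = 2×29293 − 7270 = 51316 km.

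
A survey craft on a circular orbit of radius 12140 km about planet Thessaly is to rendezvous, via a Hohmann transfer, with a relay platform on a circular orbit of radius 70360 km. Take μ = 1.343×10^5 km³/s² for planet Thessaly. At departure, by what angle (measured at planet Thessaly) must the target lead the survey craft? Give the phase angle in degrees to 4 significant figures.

φ = 99.20°

The Hohmann ellipse has a_t = (r₁ + r₂)/2 = 41250 km.
The half-period of the transfer ellipse is t = π√(a_t³/μ) = 71820 s.
The target's mean motion on its circular orbit is ω₂ = √(μ/r₂³) = 1.9636×10^-5 rad/s.
Angle swept by the target during transfer: ω₂·t = 1.4103 rad = 80.80°.
Arrival is 180° from departure on the ellipse, so φ = 180° − 80.80° = 99.20°.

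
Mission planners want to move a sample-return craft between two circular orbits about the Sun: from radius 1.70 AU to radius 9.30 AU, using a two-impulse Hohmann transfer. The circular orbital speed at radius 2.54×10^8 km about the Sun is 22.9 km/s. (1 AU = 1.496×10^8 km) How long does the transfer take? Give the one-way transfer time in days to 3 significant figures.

t = 2350 days

From the circular-orbit relation v² = μ/r at r = 2.54×10^8 km: μ = v²r = (22.9)² × 2.54×10^8 = 1.33200×10^11 km³/s².
In km: r₁ = 1.70 × 1.496×10^8 = 2.5432×10^8 km; r₂ = 9.30 × 1.496×10^8 = 1.39128×10^9 km.
Transfer-ellipse semi-major axis a_t = (r₁ + r₂)/2 = (2.5432×10^8 + 1.39128×10^9)/2 = 8.228×10^8 km.
Half the transfer-orbit period gives t = π√(a_t³/μ) = 2.032×10^8 s.
Converting: 2.032×10^8 s ÷ 86400 s/day = 2350 days.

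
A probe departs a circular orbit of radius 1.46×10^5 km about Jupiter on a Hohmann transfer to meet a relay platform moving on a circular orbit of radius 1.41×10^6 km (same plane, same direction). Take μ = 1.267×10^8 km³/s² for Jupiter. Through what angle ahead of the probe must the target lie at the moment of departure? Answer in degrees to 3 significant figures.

φ = 106°

Transfer-ellipse semi-major axis a_t = (r₁ + r₂)/2 = (1.460×10^5 + 1.410×10^6)/2 = 7.780×10^5 km.
The half-period of the transfer ellipse is t = π√(a_t³/μ) = 1.91527×10^5 s.
The target's mean motion on its circular orbit is ω₂ = √(μ/r₂³) = 6.72295×10^-6 rad/s.
Angle swept by the target during transfer: ω₂·t = 1.28763 rad = 73.78°.
Arrival is 180° from departure on the ellipse, so φ = 180° − 73.78° = 106°.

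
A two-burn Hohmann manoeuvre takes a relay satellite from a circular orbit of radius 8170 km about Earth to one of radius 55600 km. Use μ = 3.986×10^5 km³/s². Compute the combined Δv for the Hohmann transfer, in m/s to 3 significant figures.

The Hohmann ellipse has a_t = (r₁ + r₂)/2 = 31885 km.
At r₁ the circular-orbit speed is v₁ = √(μ/r₁) = 6.985 km/s.
Transfer-orbit speed at r₁ (vis-viva): v_p = √[μ(2/r₁ − 1/a_t)] = 9.224 km/s.
First burn Δv₁ = |v_p − v₁| = 2.239 km/s.
Circular speed at r₂: v₂ = √(μ/r₂) = 2.6775 km/s.
Transfer-orbit speed at r₂: v_a = √[μ(2/r₂ − 1/a_t)] = 1.3553 km/s.
Second burn Δv₂ = |v₂ − v_a| = 1.322 km/s.
Δv = Δv₁ + Δv₂ = 2.239 + 1.322 = 3.561 km/s.

Δv = 3560 m/s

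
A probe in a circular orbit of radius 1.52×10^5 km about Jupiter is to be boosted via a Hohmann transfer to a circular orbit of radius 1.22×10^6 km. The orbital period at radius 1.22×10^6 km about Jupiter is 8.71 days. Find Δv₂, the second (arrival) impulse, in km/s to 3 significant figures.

From Kepler's third law T² = 4π²r³/μ at r = 1.22×10^6 km, T = 8.71 days = 8.71 × 86400 s = 7.52544×10^5 s: μ = 4π²r³/T² = 1.26583×10^8 km³/s².
Semi-major axis of the transfer orbit: a_t = (1.520×10^5 + 1.220×10^6)/2 = 6.860×10^5 km.
Circular speed at r = 1.220×10^6 km: v_c = √(μ/r) = 10.186 km/s.
Transfer-orbit speed at the same r (vis-viva, a = a_t): v_t = √[μ(2/r − 1/a_t)] = 4.7948 km/s.
Δv₂ = |v_t − v_c| = |4.7948 − 10.186| = 5.391 km/s.

Δv₂ = 5.39 km/s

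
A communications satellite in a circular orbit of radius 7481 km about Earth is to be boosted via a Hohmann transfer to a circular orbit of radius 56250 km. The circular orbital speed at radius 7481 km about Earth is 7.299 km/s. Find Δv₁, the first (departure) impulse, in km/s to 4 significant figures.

Δv₁ = 2.399 km/s

From the circular-orbit relation v² = μ/r at r = 7481 km: μ = v²r = (7.299)² × 7481 = 3.98553×10^5 km³/s².
Transfer-ellipse semi-major axis a_t = (r₁ + r₂)/2 = (7481 + 56250)/2 = 31865.5 km.
On the circular orbit at r = 7481 km, v_c = √(μ/r) = 7.299 km/s.
Transfer-orbit speed at the same r (vis-viva, a = a_t): v_t = √[μ(2/r − 1/a_t)] = 9.698 km/s.
Δv₁ = |v_t − v_c| = |9.698 − 7.299| = 2.399 km/s.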